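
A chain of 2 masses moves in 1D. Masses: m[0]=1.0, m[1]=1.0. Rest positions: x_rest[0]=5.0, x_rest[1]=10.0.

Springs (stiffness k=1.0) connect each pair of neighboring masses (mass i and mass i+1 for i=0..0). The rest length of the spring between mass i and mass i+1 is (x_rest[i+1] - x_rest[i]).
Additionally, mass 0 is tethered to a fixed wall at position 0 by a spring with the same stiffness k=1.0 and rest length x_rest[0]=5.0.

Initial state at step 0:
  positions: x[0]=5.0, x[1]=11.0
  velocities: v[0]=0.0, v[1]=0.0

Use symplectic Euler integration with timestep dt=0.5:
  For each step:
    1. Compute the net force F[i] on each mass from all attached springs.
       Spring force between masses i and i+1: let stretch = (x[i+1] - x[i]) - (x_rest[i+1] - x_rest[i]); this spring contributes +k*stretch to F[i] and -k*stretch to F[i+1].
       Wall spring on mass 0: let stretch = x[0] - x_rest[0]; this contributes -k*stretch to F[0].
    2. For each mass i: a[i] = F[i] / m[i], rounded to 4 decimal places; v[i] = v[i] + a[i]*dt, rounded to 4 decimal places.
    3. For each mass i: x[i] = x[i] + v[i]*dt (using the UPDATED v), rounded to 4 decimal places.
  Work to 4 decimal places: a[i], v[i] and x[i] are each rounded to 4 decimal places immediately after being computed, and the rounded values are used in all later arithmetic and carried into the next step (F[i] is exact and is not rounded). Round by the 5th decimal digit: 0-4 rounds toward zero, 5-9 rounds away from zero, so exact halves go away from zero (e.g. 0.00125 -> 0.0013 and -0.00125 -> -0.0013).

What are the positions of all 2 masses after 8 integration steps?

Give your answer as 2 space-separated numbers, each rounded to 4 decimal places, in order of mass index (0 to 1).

Step 0: x=[5.0000 11.0000] v=[0.0000 0.0000]
Step 1: x=[5.2500 10.7500] v=[0.5000 -0.5000]
Step 2: x=[5.5625 10.3750] v=[0.6250 -0.7500]
Step 3: x=[5.6875 10.0469] v=[0.2500 -0.6563]
Step 4: x=[5.4805 9.8789] v=[-0.4141 -0.3360]
Step 5: x=[5.0029 9.8613] v=[-0.9552 -0.0352]
Step 6: x=[4.4892 9.8791] v=[-1.0275 0.0356]
Step 7: x=[4.2006 9.7994] v=[-0.5772 -0.1594]
Step 8: x=[4.2616 9.5700] v=[0.1219 -0.4588]

Answer: 4.2616 9.5700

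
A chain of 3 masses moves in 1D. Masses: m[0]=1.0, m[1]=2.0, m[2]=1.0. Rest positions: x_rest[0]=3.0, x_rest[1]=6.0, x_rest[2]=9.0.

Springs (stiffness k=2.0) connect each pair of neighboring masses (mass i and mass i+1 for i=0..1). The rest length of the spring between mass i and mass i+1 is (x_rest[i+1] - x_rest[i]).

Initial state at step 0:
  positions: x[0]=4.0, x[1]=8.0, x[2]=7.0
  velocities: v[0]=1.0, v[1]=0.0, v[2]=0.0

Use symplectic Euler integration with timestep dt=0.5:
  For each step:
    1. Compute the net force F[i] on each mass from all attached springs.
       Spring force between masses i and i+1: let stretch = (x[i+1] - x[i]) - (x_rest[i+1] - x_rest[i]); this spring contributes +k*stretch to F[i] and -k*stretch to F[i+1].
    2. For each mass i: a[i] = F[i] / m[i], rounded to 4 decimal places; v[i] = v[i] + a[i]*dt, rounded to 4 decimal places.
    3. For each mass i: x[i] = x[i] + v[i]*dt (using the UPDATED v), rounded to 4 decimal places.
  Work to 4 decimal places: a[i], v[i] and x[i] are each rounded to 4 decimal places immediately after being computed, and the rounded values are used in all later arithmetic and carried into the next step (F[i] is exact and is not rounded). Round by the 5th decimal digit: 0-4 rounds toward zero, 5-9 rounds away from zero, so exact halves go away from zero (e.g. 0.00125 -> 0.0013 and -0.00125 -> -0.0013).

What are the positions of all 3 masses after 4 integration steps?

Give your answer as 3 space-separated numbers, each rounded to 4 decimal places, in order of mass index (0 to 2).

Step 0: x=[4.0000 8.0000 7.0000] v=[1.0000 0.0000 0.0000]
Step 1: x=[5.0000 6.7500 9.0000] v=[2.0000 -2.5000 4.0000]
Step 2: x=[5.3750 5.6250 11.3750] v=[0.7500 -2.2500 4.7500]
Step 3: x=[4.3750 5.8750 12.3750] v=[-2.0000 0.5000 2.0000]
Step 4: x=[2.6250 7.3750 11.6250] v=[-3.5000 3.0000 -1.5000]

Answer: 2.6250 7.3750 11.6250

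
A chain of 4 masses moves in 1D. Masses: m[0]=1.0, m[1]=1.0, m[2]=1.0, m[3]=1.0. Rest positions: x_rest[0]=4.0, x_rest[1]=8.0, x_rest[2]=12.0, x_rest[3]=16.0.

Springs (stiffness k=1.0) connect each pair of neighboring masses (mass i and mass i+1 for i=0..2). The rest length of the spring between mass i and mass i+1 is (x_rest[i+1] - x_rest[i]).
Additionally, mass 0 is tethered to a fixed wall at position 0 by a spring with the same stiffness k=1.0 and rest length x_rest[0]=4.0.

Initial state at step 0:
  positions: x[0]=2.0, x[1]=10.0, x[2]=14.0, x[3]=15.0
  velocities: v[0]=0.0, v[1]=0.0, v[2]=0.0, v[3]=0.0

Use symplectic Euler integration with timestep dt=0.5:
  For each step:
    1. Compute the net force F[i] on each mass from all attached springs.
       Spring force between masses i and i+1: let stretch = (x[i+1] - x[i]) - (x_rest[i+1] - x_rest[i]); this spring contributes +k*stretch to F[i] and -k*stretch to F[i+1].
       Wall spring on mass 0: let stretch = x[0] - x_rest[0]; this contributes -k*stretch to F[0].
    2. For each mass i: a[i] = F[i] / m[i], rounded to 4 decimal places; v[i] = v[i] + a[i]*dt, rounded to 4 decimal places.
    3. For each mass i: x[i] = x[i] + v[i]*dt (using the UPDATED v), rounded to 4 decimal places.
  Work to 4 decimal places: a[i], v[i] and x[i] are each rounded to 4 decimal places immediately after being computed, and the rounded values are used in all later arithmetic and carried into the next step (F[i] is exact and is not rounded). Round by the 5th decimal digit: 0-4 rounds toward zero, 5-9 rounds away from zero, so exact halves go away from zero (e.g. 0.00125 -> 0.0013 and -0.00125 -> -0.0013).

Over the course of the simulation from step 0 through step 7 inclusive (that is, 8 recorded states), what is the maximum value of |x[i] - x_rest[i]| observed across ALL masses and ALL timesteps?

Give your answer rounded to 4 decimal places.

Answer: 2.6719

Derivation:
Step 0: x=[2.0000 10.0000 14.0000 15.0000] v=[0.0000 0.0000 0.0000 0.0000]
Step 1: x=[3.5000 9.0000 13.2500 15.7500] v=[3.0000 -2.0000 -1.5000 1.5000]
Step 2: x=[5.5000 7.6875 12.0625 16.8750] v=[4.0000 -2.6250 -2.3750 2.2500]
Step 3: x=[6.6719 6.9219 10.9844 17.7969] v=[2.3438 -1.5313 -2.1563 1.8438]
Step 4: x=[6.2383 7.1094 10.5938 18.0157] v=[-0.8672 0.3750 -0.7813 0.4376]
Step 5: x=[4.4629 7.9503 11.1876 17.3790] v=[-3.5508 1.6817 1.1875 -1.2734]
Step 6: x=[2.4436 8.7287 12.5199 16.1945] v=[-4.0386 1.5567 2.6646 -2.3691]
Step 7: x=[1.3847 8.8836 13.8231 15.0913] v=[-2.1179 0.3098 2.6063 -2.2064]
Max displacement = 2.6719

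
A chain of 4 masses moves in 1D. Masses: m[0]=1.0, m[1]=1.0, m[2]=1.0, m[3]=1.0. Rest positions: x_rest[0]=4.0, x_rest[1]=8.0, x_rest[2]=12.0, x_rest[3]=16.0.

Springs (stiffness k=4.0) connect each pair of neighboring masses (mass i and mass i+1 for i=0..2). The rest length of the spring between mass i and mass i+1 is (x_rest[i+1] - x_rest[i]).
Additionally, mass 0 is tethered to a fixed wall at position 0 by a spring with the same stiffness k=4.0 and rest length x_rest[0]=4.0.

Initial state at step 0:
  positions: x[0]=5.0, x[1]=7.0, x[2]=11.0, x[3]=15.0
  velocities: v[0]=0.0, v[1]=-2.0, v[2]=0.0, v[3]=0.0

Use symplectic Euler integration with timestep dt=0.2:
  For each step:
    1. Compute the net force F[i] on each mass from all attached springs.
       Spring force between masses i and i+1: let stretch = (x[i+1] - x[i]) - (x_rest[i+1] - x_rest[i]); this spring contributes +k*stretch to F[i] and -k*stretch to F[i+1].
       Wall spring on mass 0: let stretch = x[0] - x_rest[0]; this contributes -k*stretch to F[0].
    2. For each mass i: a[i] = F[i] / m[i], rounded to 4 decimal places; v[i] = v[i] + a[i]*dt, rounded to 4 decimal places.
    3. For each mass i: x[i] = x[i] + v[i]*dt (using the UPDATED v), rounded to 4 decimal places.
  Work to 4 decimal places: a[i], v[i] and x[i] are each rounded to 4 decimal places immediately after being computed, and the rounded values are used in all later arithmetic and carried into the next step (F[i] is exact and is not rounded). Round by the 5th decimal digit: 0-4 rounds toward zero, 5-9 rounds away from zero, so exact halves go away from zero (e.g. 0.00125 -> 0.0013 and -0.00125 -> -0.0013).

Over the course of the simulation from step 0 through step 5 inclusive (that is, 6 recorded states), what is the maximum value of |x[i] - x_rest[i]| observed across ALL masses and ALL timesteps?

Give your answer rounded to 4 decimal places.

Step 0: x=[5.0000 7.0000 11.0000 15.0000] v=[0.0000 -2.0000 0.0000 0.0000]
Step 1: x=[4.5200 6.9200 11.0000 15.0000] v=[-2.4000 -0.4000 0.0000 0.0000]
Step 2: x=[3.7008 7.1088 10.9872 15.0000] v=[-4.0960 0.9440 -0.0640 0.0000]
Step 3: x=[2.8348 7.3729 10.9959 14.9980] v=[-4.3302 1.3203 0.0435 -0.0102]
Step 4: x=[2.2413 7.4905 11.0653 14.9956] v=[-2.9676 0.5882 0.3468 -0.0119]
Step 5: x=[2.1290 7.3402 11.1915 15.0044] v=[-0.5613 -0.7513 0.6312 0.0439]
Max displacement = 1.8710

Answer: 1.8710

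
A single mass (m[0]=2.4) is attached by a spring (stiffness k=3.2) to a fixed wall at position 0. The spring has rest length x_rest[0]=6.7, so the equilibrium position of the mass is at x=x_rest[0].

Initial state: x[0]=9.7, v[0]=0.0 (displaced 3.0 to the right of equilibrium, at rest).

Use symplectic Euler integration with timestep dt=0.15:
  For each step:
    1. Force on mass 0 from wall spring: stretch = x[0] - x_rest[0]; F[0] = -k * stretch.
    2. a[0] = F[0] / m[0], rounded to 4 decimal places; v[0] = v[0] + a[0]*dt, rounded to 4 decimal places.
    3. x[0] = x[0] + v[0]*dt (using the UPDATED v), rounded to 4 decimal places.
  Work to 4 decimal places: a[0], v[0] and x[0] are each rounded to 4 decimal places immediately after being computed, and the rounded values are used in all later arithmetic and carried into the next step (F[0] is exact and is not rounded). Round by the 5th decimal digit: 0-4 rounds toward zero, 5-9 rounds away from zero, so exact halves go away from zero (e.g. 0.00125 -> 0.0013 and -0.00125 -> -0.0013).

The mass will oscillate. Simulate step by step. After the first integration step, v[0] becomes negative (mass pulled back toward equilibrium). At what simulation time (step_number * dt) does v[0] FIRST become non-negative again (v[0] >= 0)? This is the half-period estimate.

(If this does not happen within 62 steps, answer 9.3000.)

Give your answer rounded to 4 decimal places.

Answer: 2.8500

Derivation:
Step 0: x=[9.7000] v=[0.0000]
Step 1: x=[9.6100] v=[-0.6000]
Step 2: x=[9.4327] v=[-1.1820]
Step 3: x=[9.1734] v=[-1.7285]
Step 4: x=[8.8399] v=[-2.2232]
Step 5: x=[8.4422] v=[-2.6512]
Step 6: x=[7.9923] v=[-2.9996]
Step 7: x=[7.5036] v=[-3.2581]
Step 8: x=[6.9908] v=[-3.4188]
Step 9: x=[6.4693] v=[-3.4770]
Step 10: x=[5.9547] v=[-3.4309]
Step 11: x=[5.4624] v=[-3.2818]
Step 12: x=[5.0073] v=[-3.0343]
Step 13: x=[4.6029] v=[-2.6958]
Step 14: x=[4.2614] v=[-2.2764]
Step 15: x=[3.9931] v=[-1.7887]
Step 16: x=[3.8060] v=[-1.2473]
Step 17: x=[3.7057] v=[-0.6685]
Step 18: x=[3.6953] v=[-0.0696]
Step 19: x=[3.7750] v=[0.5313]
First v>=0 after going negative at step 19, time=2.8500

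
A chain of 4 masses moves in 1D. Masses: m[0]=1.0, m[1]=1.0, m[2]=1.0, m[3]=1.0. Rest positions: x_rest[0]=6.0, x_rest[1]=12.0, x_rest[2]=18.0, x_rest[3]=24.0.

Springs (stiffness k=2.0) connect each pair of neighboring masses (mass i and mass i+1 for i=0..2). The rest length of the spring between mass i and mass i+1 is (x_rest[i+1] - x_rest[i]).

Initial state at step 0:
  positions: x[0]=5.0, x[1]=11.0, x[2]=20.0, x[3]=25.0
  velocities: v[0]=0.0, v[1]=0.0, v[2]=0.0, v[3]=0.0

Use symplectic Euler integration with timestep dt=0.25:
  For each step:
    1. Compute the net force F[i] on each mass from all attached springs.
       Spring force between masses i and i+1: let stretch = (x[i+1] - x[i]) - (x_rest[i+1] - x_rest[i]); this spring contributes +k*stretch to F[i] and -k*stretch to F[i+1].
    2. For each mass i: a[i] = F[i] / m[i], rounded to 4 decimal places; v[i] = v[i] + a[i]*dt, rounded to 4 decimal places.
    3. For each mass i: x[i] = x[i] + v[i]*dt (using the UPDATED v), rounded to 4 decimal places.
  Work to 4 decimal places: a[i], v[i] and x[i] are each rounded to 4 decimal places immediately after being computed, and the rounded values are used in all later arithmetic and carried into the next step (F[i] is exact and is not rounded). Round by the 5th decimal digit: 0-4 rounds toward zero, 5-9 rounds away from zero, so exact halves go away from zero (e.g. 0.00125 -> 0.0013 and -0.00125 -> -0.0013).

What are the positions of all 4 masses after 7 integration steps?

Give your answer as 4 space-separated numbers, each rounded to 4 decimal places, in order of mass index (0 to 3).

Step 0: x=[5.0000 11.0000 20.0000 25.0000] v=[0.0000 0.0000 0.0000 0.0000]
Step 1: x=[5.0000 11.3750 19.5000 25.1250] v=[0.0000 1.5000 -2.0000 0.5000]
Step 2: x=[5.0469 11.9688 18.6875 25.2969] v=[0.1875 2.3750 -3.2500 0.6875]
Step 3: x=[5.2090 12.5372 17.8613 25.3926] v=[0.6485 2.2734 -3.3047 0.3828]
Step 4: x=[5.5372 12.8551 17.3110 25.2969] v=[1.3126 1.2714 -2.2011 -0.3829]
Step 5: x=[6.0301 12.8152 17.2020 24.9529] v=[1.9716 -0.1596 -0.4361 -1.3759]
Step 6: x=[6.6212 12.4755 17.5135 24.3901] v=[2.3642 -1.3588 1.2460 -2.2514]
Step 7: x=[7.1941 12.0338 18.0548 23.7177] v=[2.2914 -1.7670 2.1653 -2.6897]

Answer: 7.1941 12.0338 18.0548 23.7177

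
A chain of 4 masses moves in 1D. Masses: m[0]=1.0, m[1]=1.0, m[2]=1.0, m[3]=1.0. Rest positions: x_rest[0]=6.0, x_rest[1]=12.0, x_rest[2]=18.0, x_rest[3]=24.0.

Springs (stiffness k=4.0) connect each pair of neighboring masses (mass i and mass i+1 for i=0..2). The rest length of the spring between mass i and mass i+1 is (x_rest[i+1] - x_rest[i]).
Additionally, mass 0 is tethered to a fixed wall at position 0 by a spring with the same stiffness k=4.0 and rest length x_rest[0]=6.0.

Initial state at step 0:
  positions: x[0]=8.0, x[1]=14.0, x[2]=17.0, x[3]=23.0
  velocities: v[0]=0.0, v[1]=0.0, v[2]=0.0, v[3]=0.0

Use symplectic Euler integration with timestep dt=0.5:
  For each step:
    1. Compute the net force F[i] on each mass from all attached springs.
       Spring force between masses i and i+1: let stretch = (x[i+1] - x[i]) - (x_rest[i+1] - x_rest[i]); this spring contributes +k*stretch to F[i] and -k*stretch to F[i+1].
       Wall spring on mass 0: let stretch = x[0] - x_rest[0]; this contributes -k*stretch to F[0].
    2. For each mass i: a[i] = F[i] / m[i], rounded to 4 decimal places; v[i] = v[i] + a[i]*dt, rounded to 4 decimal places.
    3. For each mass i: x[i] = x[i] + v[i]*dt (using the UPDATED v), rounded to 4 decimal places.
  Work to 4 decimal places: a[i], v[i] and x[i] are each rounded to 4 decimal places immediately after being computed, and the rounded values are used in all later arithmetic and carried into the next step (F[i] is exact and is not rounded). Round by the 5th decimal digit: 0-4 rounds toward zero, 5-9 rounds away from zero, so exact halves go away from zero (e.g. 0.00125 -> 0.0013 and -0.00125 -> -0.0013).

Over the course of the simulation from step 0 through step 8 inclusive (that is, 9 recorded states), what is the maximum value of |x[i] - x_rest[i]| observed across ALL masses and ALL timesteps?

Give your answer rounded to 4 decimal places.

Answer: 3.0000

Derivation:
Step 0: x=[8.0000 14.0000 17.0000 23.0000] v=[0.0000 0.0000 0.0000 0.0000]
Step 1: x=[6.0000 11.0000 20.0000 23.0000] v=[-4.0000 -6.0000 6.0000 0.0000]
Step 2: x=[3.0000 12.0000 17.0000 26.0000] v=[-6.0000 2.0000 -6.0000 6.0000]
Step 3: x=[6.0000 9.0000 18.0000 26.0000] v=[6.0000 -6.0000 2.0000 0.0000]
Step 4: x=[6.0000 12.0000 18.0000 24.0000] v=[0.0000 6.0000 0.0000 -4.0000]
Step 5: x=[6.0000 15.0000 18.0000 22.0000] v=[0.0000 6.0000 0.0000 -4.0000]
Step 6: x=[9.0000 12.0000 19.0000 22.0000] v=[6.0000 -6.0000 2.0000 0.0000]
Step 7: x=[6.0000 13.0000 16.0000 25.0000] v=[-6.0000 2.0000 -6.0000 6.0000]
Step 8: x=[4.0000 10.0000 19.0000 25.0000] v=[-4.0000 -6.0000 6.0000 0.0000]
Max displacement = 3.0000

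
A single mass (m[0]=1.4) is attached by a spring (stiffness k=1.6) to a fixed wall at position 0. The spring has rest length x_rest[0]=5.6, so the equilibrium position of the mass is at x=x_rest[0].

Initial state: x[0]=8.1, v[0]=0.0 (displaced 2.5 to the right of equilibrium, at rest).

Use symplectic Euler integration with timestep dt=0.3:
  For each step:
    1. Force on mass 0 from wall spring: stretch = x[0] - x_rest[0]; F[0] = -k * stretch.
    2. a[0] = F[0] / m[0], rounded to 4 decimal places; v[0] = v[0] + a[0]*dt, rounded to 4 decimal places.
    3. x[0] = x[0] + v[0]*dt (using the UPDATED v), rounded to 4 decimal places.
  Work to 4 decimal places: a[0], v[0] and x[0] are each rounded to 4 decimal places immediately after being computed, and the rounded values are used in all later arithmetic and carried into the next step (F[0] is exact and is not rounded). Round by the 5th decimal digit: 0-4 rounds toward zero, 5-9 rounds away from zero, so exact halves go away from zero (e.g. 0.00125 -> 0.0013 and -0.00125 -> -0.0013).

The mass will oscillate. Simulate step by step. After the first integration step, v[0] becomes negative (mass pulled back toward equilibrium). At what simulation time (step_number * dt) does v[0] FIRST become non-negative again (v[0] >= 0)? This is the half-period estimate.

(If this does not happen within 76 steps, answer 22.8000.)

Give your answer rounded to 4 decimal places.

Step 0: x=[8.1000] v=[0.0000]
Step 1: x=[7.8429] v=[-0.8571]
Step 2: x=[7.3551] v=[-1.6261]
Step 3: x=[6.6868] v=[-2.2278]
Step 4: x=[5.9067] v=[-2.6004]
Step 5: x=[5.0950] v=[-2.7056]
Step 6: x=[4.3353] v=[-2.5325]
Step 7: x=[3.7056] v=[-2.0989]
Step 8: x=[3.2708] v=[-1.4494]
Step 9: x=[3.0756] v=[-0.6508]
Step 10: x=[3.1400] v=[0.2147]
First v>=0 after going negative at step 10, time=3.0000

Answer: 3.0000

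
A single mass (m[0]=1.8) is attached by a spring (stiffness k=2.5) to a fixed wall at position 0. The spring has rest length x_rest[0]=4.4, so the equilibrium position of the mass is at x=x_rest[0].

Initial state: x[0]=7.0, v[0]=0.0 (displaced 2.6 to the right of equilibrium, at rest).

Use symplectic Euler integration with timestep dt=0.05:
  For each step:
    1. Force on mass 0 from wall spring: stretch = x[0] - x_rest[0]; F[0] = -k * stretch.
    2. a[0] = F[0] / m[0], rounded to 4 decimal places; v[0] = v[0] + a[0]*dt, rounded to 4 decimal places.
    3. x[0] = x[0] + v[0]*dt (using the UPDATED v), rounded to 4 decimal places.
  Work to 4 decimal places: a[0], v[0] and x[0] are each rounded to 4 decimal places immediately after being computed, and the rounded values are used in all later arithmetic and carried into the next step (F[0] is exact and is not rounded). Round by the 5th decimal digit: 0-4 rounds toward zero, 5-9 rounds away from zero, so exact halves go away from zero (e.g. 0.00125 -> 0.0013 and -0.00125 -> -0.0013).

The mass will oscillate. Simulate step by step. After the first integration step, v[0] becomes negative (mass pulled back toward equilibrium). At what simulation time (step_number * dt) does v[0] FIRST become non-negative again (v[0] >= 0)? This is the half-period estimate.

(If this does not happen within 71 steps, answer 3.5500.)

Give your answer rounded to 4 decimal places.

Answer: 2.7000

Derivation:
Step 0: x=[7.0000] v=[0.0000]
Step 1: x=[6.9910] v=[-0.1806]
Step 2: x=[6.9730] v=[-0.3605]
Step 3: x=[6.9460] v=[-0.5392]
Step 4: x=[6.9102] v=[-0.7160]
Step 5: x=[6.8657] v=[-0.8903]
Step 6: x=[6.8126] v=[-1.0615]
Step 7: x=[6.7512] v=[-1.2290]
Step 8: x=[6.6816] v=[-1.3923]
Step 9: x=[6.6041] v=[-1.5507]
Step 10: x=[6.5189] v=[-1.7038]
Step 11: x=[6.4264] v=[-1.8509]
Step 12: x=[6.3268] v=[-1.9916]
Step 13: x=[6.2205] v=[-2.1254]
Step 14: x=[6.1079] v=[-2.2518]
Step 15: x=[5.9894] v=[-2.3704]
Step 16: x=[5.8654] v=[-2.4808]
Step 17: x=[5.7363] v=[-2.5826]
Step 18: x=[5.6025] v=[-2.6754]
Step 19: x=[5.4646] v=[-2.7589]
Step 20: x=[5.3230] v=[-2.8328]
Step 21: x=[5.1782] v=[-2.8969]
Step 22: x=[5.0307] v=[-2.9509]
Step 23: x=[4.8810] v=[-2.9947]
Step 24: x=[4.7296] v=[-3.0281]
Step 25: x=[4.5771] v=[-3.0510]
Step 26: x=[4.4239] v=[-3.0633]
Step 27: x=[4.2707] v=[-3.0650]
Step 28: x=[4.1179] v=[-3.0560]
Step 29: x=[3.9661] v=[-3.0364]
Step 30: x=[3.8158] v=[-3.0063]
Step 31: x=[3.6675] v=[-2.9657]
Step 32: x=[3.5218] v=[-2.9148]
Step 33: x=[3.3791] v=[-2.8538]
Step 34: x=[3.2400] v=[-2.7829]
Step 35: x=[3.1049] v=[-2.7023]
Step 36: x=[2.9743] v=[-2.6124]
Step 37: x=[2.8486] v=[-2.5134]
Step 38: x=[2.7283] v=[-2.4057]
Step 39: x=[2.6138] v=[-2.2896]
Step 40: x=[2.5055] v=[-2.1656]
Step 41: x=[2.4038] v=[-2.0340]
Step 42: x=[2.3090] v=[-1.8954]
Step 43: x=[2.2215] v=[-1.7502]
Step 44: x=[2.1416] v=[-1.5989]
Step 45: x=[2.0695] v=[-1.4421]
Step 46: x=[2.0055] v=[-1.2803]
Step 47: x=[1.9498] v=[-1.1140]
Step 48: x=[1.9026] v=[-0.9438]
Step 49: x=[1.8641] v=[-0.7704]
Step 50: x=[1.8344] v=[-0.5943]
Step 51: x=[1.8136] v=[-0.4161]
Step 52: x=[1.8018] v=[-0.2365]
Step 53: x=[1.7990] v=[-0.0561]
Step 54: x=[1.8052] v=[0.1245]
First v>=0 after going negative at step 54, time=2.7000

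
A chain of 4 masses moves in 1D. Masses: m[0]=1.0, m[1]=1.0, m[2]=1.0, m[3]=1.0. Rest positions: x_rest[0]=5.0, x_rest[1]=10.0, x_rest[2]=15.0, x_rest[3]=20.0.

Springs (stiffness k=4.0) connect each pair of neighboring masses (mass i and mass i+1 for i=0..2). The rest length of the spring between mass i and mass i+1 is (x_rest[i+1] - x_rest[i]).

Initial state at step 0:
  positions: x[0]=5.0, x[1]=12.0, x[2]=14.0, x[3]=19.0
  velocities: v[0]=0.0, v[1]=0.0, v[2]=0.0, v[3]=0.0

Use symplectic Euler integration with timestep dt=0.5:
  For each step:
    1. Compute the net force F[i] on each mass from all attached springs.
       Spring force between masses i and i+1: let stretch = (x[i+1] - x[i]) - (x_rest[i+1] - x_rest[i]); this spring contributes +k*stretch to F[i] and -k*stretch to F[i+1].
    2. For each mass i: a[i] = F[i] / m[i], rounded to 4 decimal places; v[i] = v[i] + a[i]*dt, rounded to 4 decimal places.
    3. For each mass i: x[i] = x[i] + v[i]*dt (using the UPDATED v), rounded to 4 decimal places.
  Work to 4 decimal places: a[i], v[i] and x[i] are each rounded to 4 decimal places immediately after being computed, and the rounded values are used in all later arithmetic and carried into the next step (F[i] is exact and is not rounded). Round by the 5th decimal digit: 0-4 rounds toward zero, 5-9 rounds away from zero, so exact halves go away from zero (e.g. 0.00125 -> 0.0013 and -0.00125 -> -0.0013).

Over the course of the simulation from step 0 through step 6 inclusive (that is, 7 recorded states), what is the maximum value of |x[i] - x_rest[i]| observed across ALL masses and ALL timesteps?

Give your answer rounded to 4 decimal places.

Answer: 3.0000

Derivation:
Step 0: x=[5.0000 12.0000 14.0000 19.0000] v=[0.0000 0.0000 0.0000 0.0000]
Step 1: x=[7.0000 7.0000 17.0000 19.0000] v=[4.0000 -10.0000 6.0000 0.0000]
Step 2: x=[4.0000 12.0000 12.0000 22.0000] v=[-6.0000 10.0000 -10.0000 6.0000]
Step 3: x=[4.0000 9.0000 17.0000 20.0000] v=[0.0000 -6.0000 10.0000 -4.0000]
Step 4: x=[4.0000 9.0000 17.0000 20.0000] v=[0.0000 0.0000 0.0000 0.0000]
Step 5: x=[4.0000 12.0000 12.0000 22.0000] v=[0.0000 6.0000 -10.0000 4.0000]
Step 6: x=[7.0000 7.0000 17.0000 19.0000] v=[6.0000 -10.0000 10.0000 -6.0000]
Max displacement = 3.0000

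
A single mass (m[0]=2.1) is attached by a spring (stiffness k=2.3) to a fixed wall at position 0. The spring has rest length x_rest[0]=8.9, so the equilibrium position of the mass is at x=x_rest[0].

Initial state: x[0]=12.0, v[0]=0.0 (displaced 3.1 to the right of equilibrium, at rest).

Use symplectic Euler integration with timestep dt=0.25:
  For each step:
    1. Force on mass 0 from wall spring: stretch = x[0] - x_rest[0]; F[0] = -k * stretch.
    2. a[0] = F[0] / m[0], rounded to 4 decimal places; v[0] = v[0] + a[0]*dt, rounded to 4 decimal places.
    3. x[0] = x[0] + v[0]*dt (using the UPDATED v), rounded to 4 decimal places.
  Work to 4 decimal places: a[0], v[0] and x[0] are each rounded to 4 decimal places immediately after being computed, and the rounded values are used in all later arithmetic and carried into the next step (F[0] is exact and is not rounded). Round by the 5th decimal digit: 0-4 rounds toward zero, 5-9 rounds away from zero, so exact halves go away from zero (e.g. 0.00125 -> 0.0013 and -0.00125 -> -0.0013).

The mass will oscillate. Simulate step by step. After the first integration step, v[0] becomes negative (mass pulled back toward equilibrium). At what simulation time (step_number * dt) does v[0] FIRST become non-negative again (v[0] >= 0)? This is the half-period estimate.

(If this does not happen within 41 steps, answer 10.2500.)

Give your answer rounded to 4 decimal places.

Answer: 3.0000

Derivation:
Step 0: x=[12.0000] v=[0.0000]
Step 1: x=[11.7878] v=[-0.8488]
Step 2: x=[11.3779] v=[-1.6395]
Step 3: x=[10.7984] v=[-2.3180]
Step 4: x=[10.0890] v=[-2.8378]
Step 5: x=[9.2982] v=[-3.1634]
Step 6: x=[8.4801] v=[-3.2724]
Step 7: x=[7.6908] v=[-3.1574]
Step 8: x=[6.9842] v=[-2.8263]
Step 9: x=[6.4088] v=[-2.3017]
Step 10: x=[6.0039] v=[-1.6196]
Step 11: x=[5.7973] v=[-0.8266]
Step 12: x=[5.8031] v=[0.0230]
First v>=0 after going negative at step 12, time=3.0000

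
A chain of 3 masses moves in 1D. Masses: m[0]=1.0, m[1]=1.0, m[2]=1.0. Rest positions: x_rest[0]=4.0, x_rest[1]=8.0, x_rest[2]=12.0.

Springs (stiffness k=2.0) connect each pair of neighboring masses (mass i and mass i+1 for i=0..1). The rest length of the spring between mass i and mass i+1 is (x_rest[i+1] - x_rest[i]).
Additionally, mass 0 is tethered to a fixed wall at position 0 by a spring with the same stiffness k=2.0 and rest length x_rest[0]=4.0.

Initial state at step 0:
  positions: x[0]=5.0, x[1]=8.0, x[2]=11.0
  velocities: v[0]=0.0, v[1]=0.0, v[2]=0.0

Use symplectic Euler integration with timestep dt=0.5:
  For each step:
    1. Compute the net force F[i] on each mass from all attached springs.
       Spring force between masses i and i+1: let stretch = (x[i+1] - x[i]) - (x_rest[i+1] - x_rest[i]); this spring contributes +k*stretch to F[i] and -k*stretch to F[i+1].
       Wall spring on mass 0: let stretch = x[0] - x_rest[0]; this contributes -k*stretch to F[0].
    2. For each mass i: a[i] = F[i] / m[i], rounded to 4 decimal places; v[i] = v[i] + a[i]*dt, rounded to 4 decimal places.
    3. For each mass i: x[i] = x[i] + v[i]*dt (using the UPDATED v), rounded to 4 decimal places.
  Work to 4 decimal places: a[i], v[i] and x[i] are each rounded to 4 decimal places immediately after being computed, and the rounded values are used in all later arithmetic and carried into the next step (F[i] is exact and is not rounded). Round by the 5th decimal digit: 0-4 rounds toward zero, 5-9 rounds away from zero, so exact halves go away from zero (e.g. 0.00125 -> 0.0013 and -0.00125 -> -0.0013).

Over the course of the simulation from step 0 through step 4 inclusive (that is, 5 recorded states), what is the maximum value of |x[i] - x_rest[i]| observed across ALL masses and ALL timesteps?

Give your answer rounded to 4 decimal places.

Step 0: x=[5.0000 8.0000 11.0000] v=[0.0000 0.0000 0.0000]
Step 1: x=[4.0000 8.0000 11.5000] v=[-2.0000 0.0000 1.0000]
Step 2: x=[3.0000 7.7500 12.2500] v=[-2.0000 -0.5000 1.5000]
Step 3: x=[2.8750 7.3750 12.7500] v=[-0.2500 -0.7500 1.0000]
Step 4: x=[3.5625 7.4375 12.5625] v=[1.3750 0.1250 -0.3750]
Max displacement = 1.1250

Answer: 1.1250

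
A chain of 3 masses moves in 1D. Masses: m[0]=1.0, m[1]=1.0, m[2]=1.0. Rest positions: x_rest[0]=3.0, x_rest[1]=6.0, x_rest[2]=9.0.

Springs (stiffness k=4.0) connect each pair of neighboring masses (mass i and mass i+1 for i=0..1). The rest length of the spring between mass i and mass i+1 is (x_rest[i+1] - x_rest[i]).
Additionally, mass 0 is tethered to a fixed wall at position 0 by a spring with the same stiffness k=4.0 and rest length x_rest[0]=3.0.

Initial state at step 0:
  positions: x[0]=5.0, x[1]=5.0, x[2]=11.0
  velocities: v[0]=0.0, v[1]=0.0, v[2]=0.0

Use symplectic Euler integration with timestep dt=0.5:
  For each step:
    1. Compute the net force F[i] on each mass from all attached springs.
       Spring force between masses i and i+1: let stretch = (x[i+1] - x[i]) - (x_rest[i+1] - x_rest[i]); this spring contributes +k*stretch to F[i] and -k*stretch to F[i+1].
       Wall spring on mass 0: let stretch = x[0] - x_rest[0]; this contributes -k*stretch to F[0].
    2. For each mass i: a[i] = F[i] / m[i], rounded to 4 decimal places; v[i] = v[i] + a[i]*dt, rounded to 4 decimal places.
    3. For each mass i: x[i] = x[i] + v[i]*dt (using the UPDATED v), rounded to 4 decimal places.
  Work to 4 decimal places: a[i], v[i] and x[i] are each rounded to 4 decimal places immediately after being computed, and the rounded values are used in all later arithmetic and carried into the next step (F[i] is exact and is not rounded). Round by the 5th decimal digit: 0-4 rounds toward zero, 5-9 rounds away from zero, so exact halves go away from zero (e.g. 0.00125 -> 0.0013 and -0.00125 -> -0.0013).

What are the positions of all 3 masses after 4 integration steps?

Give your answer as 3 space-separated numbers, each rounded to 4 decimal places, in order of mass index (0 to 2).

Step 0: x=[5.0000 5.0000 11.0000] v=[0.0000 0.0000 0.0000]
Step 1: x=[0.0000 11.0000 8.0000] v=[-10.0000 12.0000 -6.0000]
Step 2: x=[6.0000 3.0000 11.0000] v=[12.0000 -16.0000 6.0000]
Step 3: x=[3.0000 6.0000 9.0000] v=[-6.0000 6.0000 -4.0000]
Step 4: x=[0.0000 9.0000 7.0000] v=[-6.0000 6.0000 -4.0000]

Answer: 0.0000 9.0000 7.0000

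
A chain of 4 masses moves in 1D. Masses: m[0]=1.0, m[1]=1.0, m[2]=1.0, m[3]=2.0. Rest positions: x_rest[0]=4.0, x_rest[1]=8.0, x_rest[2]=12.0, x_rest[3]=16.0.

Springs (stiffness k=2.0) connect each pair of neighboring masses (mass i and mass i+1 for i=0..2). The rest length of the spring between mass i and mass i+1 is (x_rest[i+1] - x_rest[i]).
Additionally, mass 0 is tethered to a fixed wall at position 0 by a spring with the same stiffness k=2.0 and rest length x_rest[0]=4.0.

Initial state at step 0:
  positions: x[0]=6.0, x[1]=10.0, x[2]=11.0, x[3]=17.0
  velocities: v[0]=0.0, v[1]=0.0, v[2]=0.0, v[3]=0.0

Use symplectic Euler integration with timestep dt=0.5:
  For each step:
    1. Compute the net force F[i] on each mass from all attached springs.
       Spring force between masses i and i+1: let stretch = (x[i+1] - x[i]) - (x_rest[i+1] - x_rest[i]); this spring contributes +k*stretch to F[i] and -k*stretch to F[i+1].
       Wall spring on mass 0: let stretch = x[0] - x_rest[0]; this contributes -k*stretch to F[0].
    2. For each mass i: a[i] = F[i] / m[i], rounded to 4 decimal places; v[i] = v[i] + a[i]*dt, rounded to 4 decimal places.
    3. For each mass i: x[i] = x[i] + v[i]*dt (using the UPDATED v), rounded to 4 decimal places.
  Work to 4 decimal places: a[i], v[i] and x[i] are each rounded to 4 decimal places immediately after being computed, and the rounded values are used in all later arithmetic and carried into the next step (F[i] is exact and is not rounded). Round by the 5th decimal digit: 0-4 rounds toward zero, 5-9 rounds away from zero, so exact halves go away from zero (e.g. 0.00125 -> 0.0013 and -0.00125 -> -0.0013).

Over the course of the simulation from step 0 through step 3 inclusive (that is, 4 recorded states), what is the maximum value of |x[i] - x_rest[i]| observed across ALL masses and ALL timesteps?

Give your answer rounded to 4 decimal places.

Step 0: x=[6.0000 10.0000 11.0000 17.0000] v=[0.0000 0.0000 0.0000 0.0000]
Step 1: x=[5.0000 8.5000 13.5000 16.5000] v=[-2.0000 -3.0000 5.0000 -1.0000]
Step 2: x=[3.2500 7.7500 15.0000 16.2500] v=[-3.5000 -1.5000 3.0000 -0.5000]
Step 3: x=[2.1250 8.3750 13.5000 16.6875] v=[-2.2500 1.2500 -3.0000 0.8750]
Max displacement = 3.0000

Answer: 3.0000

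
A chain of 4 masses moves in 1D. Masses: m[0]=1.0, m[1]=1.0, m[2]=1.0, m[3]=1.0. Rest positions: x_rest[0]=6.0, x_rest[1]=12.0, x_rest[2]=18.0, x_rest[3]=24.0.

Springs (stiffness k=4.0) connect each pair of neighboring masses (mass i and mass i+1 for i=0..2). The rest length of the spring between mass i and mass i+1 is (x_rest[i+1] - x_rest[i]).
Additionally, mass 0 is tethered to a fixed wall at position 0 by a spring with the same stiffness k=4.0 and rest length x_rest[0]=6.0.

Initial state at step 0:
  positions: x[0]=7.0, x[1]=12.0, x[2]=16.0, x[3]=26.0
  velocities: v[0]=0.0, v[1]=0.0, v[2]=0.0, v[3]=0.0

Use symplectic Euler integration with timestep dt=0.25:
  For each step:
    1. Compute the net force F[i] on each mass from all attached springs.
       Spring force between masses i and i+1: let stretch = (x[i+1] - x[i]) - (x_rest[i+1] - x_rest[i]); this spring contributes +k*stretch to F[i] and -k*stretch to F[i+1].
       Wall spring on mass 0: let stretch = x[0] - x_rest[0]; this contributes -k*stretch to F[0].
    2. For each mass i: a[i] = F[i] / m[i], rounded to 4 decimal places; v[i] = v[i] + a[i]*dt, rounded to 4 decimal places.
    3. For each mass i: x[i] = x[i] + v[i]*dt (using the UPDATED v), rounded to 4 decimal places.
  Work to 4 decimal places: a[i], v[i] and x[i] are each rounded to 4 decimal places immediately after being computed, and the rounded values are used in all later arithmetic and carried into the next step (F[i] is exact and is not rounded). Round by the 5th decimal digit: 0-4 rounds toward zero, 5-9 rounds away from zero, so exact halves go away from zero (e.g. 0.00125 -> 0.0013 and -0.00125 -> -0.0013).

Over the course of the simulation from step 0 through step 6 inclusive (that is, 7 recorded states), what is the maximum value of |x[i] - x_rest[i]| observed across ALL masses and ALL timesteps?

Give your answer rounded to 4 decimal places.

Answer: 2.4688

Derivation:
Step 0: x=[7.0000 12.0000 16.0000 26.0000] v=[0.0000 0.0000 0.0000 0.0000]
Step 1: x=[6.5000 11.7500 17.5000 25.0000] v=[-2.0000 -1.0000 6.0000 -4.0000]
Step 2: x=[5.6875 11.6250 19.4375 23.6250] v=[-3.2500 -0.5000 7.7500 -5.5000]
Step 3: x=[4.9375 11.9688 20.4688 22.7031] v=[-3.0000 1.3750 4.1250 -3.6875]
Step 4: x=[4.7110 12.6797 19.9336 22.7227] v=[-0.9062 2.8437 -2.1407 0.0782]
Step 5: x=[5.2989 13.2119 18.2822 23.5450] v=[2.3515 2.1289 -6.6055 3.2891]
Step 6: x=[6.5403 13.0335 16.6790 24.5516] v=[4.9656 -0.7138 -6.4130 4.0263]
Max displacement = 2.4688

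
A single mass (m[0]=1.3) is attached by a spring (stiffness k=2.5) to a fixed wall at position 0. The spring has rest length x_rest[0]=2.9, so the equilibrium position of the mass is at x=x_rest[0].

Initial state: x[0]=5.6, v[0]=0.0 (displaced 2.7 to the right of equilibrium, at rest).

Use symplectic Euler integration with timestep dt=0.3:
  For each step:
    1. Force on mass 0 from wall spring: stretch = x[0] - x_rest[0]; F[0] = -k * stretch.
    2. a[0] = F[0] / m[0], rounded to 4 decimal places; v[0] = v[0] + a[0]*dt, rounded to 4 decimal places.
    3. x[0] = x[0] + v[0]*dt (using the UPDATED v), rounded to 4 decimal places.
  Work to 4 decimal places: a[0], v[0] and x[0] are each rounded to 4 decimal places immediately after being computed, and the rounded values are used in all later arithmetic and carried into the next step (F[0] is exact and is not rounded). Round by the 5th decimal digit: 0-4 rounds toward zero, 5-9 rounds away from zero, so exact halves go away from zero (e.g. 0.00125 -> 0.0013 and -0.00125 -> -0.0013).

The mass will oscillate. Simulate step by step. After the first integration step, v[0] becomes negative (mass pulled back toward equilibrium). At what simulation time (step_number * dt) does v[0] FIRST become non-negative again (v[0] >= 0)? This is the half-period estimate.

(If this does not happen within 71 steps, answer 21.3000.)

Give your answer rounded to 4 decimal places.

Step 0: x=[5.6000] v=[0.0000]
Step 1: x=[5.1327] v=[-1.5577]
Step 2: x=[4.2790] v=[-2.8458]
Step 3: x=[3.1866] v=[-3.6414]
Step 4: x=[2.0446] v=[-3.8068]
Step 5: x=[1.0506] v=[-3.3133]
Step 6: x=[0.3767] v=[-2.2464]
Step 7: x=[0.1395] v=[-0.7907]
Step 8: x=[0.3801] v=[0.8019]
First v>=0 after going negative at step 8, time=2.4000

Answer: 2.4000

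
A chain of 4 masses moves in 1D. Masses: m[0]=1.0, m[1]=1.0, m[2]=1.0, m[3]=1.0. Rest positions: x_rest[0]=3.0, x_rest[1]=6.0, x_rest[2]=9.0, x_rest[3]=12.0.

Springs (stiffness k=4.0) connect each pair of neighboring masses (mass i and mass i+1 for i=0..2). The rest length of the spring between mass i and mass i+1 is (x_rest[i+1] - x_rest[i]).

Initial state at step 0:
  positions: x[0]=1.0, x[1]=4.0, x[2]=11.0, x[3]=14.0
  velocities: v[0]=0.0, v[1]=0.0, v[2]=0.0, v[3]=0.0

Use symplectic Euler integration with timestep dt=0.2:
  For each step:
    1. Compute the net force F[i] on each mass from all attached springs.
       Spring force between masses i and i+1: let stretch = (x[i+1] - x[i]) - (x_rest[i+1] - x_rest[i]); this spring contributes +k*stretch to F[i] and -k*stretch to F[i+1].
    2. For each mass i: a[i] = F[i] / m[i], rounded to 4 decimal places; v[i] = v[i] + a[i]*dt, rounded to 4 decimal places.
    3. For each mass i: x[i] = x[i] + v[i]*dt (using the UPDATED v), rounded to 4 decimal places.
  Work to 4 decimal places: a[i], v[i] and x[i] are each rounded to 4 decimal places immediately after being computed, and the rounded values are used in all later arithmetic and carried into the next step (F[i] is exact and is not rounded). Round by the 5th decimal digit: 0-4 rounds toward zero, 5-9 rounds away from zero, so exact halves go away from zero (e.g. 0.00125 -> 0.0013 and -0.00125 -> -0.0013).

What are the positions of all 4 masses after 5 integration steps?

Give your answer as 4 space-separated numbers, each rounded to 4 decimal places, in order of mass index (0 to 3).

Step 0: x=[1.0000 4.0000 11.0000 14.0000] v=[0.0000 0.0000 0.0000 0.0000]
Step 1: x=[1.0000 4.6400 10.3600 14.0000] v=[0.0000 3.2000 -3.2000 0.0000]
Step 2: x=[1.1024 5.6128 9.3872 13.8976] v=[0.5120 4.8640 -4.8640 -0.5120]
Step 3: x=[1.4465 6.4678 8.5322 13.5535] v=[1.7203 4.2752 -4.2752 -1.7203]
Step 4: x=[2.1140 6.8497 8.1503 12.8860] v=[3.3373 1.9097 -1.9097 -3.3373]
Step 5: x=[3.0592 6.6820 8.3180 11.9408] v=[4.7259 -0.8384 0.8384 -4.7259]

Answer: 3.0592 6.6820 8.3180 11.9408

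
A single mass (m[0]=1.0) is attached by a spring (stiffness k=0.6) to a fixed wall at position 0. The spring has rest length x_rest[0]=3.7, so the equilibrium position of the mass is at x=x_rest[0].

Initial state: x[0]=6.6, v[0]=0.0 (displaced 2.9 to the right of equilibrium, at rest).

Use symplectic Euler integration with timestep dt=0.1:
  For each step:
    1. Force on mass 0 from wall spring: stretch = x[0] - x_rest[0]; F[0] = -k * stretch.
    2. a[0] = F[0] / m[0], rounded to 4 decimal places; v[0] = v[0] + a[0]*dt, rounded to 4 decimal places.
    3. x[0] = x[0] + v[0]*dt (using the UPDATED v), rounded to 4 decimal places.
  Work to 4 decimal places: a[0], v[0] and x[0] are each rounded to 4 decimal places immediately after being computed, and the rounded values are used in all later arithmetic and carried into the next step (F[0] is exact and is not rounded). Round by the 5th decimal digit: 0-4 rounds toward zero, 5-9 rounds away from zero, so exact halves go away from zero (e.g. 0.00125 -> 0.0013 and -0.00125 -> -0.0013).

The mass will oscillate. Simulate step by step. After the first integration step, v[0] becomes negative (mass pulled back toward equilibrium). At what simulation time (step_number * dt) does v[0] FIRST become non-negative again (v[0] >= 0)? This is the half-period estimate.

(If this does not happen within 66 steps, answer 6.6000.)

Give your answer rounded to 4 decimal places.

Answer: 4.1000

Derivation:
Step 0: x=[6.6000] v=[0.0000]
Step 1: x=[6.5826] v=[-0.1740]
Step 2: x=[6.5479] v=[-0.3470]
Step 3: x=[6.4961] v=[-0.5179]
Step 4: x=[6.4275] v=[-0.6857]
Step 5: x=[6.3426] v=[-0.8494]
Step 6: x=[6.2418] v=[-1.0080]
Step 7: x=[6.1258] v=[-1.1605]
Step 8: x=[5.9952] v=[-1.3061]
Step 9: x=[5.8508] v=[-1.4438]
Step 10: x=[5.6935] v=[-1.5729]
Step 11: x=[5.5243] v=[-1.6925]
Step 12: x=[5.3441] v=[-1.8020]
Step 13: x=[5.1540] v=[-1.9007]
Step 14: x=[4.9552] v=[-1.9879]
Step 15: x=[4.7489] v=[-2.0632]
Step 16: x=[4.5363] v=[-2.1261]
Step 17: x=[4.3187] v=[-2.1763]
Step 18: x=[4.0974] v=[-2.2134]
Step 19: x=[3.8737] v=[-2.2372]
Step 20: x=[3.6489] v=[-2.2476]
Step 21: x=[3.4245] v=[-2.2445]
Step 22: x=[3.2017] v=[-2.2280]
Step 23: x=[2.9819] v=[-2.1981]
Step 24: x=[2.7664] v=[-2.1550]
Step 25: x=[2.5565] v=[-2.0990]
Step 26: x=[2.3535] v=[-2.0304]
Step 27: x=[2.1585] v=[-1.9496]
Step 28: x=[1.9728] v=[-1.8571]
Step 29: x=[1.7975] v=[-1.7535]
Step 30: x=[1.6336] v=[-1.6394]
Step 31: x=[1.4821] v=[-1.5154]
Step 32: x=[1.3439] v=[-1.3823]
Step 33: x=[1.2198] v=[-1.2409]
Step 34: x=[1.1106] v=[-1.0921]
Step 35: x=[1.0169] v=[-0.9367]
Step 36: x=[0.9393] v=[-0.7757]
Step 37: x=[0.8783] v=[-0.6101]
Step 38: x=[0.8342] v=[-0.4408]
Step 39: x=[0.8073] v=[-0.2689]
Step 40: x=[0.7978] v=[-0.0953]
Step 41: x=[0.8057] v=[0.0788]
First v>=0 after going negative at step 41, time=4.1000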